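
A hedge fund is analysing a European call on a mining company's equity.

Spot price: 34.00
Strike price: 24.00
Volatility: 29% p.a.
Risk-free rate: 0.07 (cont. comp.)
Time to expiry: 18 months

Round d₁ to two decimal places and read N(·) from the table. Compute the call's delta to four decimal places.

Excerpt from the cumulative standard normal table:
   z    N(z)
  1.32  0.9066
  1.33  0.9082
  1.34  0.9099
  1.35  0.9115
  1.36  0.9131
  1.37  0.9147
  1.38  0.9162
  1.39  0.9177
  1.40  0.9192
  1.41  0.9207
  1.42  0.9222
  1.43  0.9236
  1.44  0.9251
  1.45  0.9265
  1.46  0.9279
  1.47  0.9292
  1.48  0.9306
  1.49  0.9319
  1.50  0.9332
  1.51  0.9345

0.9265

σ√T = 0.29 × 1.2247 = 0.3552
ln(S/K) + (r + σ²/2)T = ln(34/24) + (0.07 + 0.29²/2)·1.5 = 0.3483 + 0.1681 = 0.5164
d₁ = 0.5164 / 0.3552 = 1.4539 ≈ 1.45
N(d₁) = N(1.45) = 0.9265
Δ_call = N(d₁) = 0.9265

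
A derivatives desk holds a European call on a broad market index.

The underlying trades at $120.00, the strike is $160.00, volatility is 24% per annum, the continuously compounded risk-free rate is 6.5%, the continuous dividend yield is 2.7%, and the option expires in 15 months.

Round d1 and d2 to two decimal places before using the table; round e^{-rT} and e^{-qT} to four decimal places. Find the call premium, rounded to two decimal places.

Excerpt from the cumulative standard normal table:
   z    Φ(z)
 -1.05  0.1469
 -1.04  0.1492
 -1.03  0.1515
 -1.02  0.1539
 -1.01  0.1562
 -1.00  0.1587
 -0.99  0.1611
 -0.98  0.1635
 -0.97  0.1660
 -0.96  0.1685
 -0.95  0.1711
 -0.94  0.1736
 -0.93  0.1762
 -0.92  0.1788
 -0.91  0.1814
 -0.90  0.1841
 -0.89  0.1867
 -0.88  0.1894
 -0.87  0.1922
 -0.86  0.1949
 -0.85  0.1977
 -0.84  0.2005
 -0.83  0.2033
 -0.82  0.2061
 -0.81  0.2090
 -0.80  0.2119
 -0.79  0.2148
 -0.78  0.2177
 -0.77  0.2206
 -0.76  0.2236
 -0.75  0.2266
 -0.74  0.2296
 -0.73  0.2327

T = 1.25;  σ√T = 0.2683
d₁ = [ln(120/160) + (0.065 − 0.027 + 0.24²/2)·1.25] / 0.2683 = [-0.2877 + 0.0835] / 0.2683 = -0.7609 ⇒ -0.76
d₂ = d₁ − σ√T = -0.7609 − 0.2683 = -1.0293 ⇒ -1.03
e^(−qT) = e^(−0.027·1.25) = 0.9668;  e^(−rT) = e^(−0.065·1.25) = 0.9220
N(d₁) = N(-0.76) = 0.2236;  N(d₂) = N(-1.03) = 0.1515
C = 120·0.9668·0.2236 − 160·0.9220·0.1515 = 25.9412 − 22.3493 = 3.5919

$3.59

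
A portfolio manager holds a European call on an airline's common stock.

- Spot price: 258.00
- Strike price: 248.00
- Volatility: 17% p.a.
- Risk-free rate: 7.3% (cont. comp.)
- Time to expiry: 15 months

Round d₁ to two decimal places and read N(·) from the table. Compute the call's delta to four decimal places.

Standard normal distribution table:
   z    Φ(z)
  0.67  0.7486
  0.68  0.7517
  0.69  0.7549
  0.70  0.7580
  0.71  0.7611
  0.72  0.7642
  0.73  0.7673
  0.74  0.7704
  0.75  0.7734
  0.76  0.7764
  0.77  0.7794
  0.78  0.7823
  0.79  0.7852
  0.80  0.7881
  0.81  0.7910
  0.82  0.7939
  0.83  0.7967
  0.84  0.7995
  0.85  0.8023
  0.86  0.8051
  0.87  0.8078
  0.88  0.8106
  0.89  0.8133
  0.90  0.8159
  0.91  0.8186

0.7823

T = 1.25;  σ√T = 0.1901
ln(S/K) + (r + σ²/2)T = ln(258/248) + (0.073 + 0.17²/2)·1.25 = 0.0395 + 0.1093 = 0.1488
d₁ = 0.1488 / 0.1901 = 0.7831 ≈ 0.78
N(d₁) = N(0.78) = 0.7823
Δ_call = N(d₁) = 0.7823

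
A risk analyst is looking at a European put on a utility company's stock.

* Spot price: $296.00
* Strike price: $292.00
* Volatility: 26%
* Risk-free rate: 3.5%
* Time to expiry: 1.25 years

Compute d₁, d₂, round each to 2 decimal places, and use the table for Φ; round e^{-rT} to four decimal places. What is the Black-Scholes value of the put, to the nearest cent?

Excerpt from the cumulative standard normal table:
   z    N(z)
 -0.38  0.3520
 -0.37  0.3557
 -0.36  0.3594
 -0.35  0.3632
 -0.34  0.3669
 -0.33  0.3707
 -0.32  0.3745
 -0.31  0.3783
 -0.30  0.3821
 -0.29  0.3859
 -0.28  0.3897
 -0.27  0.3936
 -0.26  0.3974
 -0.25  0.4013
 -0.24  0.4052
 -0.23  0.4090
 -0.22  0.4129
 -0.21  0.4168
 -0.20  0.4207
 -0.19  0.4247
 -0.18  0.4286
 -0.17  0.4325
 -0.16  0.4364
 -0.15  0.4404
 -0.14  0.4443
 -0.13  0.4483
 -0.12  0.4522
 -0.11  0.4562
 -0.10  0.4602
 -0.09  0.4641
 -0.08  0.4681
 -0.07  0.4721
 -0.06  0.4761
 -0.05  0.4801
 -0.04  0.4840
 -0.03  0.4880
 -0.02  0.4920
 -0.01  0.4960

$25.59

σ√T = 0.26 × 1.1180 = 0.2907
d₁ = [ln(296/292) + (0.035 + ½·0.26²)·1.25] / (σ√T) = (0.0136 + 0.0860) / 0.2907 = 0.3427 ⇒ 0.34
d₂ = 0.3427 − 0.2907 = 0.0520 ⇒ 0.05
e^(−rT) = e^(−0.035·1.25) = 0.9572
P = 292·0.9572·N(-0.05) − 296·N(-0.34) = 292·0.9572·0.4801 − 296·0.3669 = 134.1891 − 108.6024 = 25.5867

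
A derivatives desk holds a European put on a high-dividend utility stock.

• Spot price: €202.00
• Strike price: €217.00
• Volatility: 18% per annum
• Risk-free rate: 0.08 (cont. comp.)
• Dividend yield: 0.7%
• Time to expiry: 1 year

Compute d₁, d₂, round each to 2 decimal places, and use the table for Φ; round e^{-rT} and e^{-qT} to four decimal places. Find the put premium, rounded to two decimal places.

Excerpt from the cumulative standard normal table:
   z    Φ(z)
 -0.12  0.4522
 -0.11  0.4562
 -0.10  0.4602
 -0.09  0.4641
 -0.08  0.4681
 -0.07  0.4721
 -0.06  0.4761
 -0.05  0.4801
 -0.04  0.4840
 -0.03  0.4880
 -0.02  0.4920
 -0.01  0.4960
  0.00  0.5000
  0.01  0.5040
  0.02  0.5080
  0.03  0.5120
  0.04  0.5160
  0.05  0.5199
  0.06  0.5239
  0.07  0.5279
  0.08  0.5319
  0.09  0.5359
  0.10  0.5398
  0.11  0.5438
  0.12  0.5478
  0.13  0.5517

€14.24

T = 1;  σ√T = 0.1800
d₁ = [ln(202/217) + (0.08 − 0.007 + 0.18²/2)·1] / 0.1800 = [-0.0716 + 0.0892] / 0.1800 = 0.0976 ≈ 0.10
d₂ = d₁ − σ√T = 0.0976 − 0.1800 = -0.0824 ≈ -0.08
e^(−qT) = e^(−0.007·1) = 0.9930;  e^(−rT) = e^(−0.08·1) = 0.9231
P = 217·0.9231·N(0.08) − 202·0.9930·N(-0.10) = 217·0.9231·0.5319 − 202·0.9930·0.4602 = 106.5463 − 92.3097 = 14.2366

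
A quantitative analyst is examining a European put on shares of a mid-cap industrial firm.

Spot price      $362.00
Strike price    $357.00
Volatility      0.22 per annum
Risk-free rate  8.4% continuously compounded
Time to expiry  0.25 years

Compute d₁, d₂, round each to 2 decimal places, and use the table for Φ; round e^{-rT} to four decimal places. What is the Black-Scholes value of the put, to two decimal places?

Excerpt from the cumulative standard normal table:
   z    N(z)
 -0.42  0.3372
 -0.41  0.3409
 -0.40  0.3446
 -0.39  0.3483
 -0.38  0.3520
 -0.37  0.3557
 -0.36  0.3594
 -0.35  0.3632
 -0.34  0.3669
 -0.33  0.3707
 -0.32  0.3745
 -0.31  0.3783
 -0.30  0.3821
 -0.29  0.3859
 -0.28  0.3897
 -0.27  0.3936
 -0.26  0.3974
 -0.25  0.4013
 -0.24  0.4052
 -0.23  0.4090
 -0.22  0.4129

σ√T = 0.22 × 0.5000 = 0.1100
d₁ = [ln(362/357) + (0.084 + 0.22²/2)·0.25] / 0.1100 = [0.0139 + 0.0271] / 0.1100 = 0.3723 ⇒ 0.37
d₂ = d₁ − σ√T = 0.3723 − 0.1100 = 0.2623 ⇒ 0.26
exp(−rT) = exp(−0.084·0.25) = 0.9792
N(−d₂) = N(-0.26) = 0.3974;  N(−d₁) = N(-0.37) = 0.3557
P = 357·0.9792·0.3974 − 362·0.3557 = 138.9209 − 128.7634 = 10.1575

$10.16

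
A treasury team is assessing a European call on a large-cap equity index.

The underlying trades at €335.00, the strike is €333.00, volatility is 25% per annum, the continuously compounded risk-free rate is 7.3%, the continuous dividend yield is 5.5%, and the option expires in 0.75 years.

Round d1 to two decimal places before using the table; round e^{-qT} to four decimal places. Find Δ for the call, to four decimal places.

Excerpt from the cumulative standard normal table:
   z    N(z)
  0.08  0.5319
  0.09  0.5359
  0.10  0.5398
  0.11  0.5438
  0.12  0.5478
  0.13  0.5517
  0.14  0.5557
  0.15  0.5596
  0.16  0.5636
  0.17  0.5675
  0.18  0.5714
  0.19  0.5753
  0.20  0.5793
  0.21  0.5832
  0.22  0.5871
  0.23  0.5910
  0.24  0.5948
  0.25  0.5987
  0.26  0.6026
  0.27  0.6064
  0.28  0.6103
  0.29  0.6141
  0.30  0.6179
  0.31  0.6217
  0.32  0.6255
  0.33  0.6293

0.5559

σ√T = 0.25 × 0.8660 = 0.2165
d₁ = [ln(335/333) + (0.073 − 0.055 + ½·0.25²)·0.75] / (σ√T) = (0.0060 + 0.0369) / 0.2165 = 0.1983 which rounds to 0.20
N(d₁) = N(0.20) = 0.5793
Δ_call = exp(−qT)·N(d₁) = 0.9596·0.5793 = 0.5559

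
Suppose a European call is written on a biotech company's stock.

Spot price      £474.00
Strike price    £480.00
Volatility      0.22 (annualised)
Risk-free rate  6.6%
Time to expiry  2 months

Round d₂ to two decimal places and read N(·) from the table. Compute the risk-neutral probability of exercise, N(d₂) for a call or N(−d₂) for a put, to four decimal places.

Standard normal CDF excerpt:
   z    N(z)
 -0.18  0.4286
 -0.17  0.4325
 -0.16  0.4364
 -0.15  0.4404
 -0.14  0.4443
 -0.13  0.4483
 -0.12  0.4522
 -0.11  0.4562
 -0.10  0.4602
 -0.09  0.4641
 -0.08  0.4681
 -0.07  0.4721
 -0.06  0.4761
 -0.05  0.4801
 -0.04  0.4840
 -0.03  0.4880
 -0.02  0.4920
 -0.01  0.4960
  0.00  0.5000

0.4761

σ√T = 0.22·√0.1667 = 0.0898
d₁ = [ln(474/480) + (0.066 + 0.22²/2)·0.1667] / 0.0898 = [-0.0126 + 0.0150] / 0.0898 = 0.0273 which rounds to 0.03
d₂ = d₁ − σ√T = 0.0273 − 0.0898 = -0.0625 which rounds to -0.06
Risk-neutral Pr[S_T > K] = N(d₂) = N(-0.06) = 0.4761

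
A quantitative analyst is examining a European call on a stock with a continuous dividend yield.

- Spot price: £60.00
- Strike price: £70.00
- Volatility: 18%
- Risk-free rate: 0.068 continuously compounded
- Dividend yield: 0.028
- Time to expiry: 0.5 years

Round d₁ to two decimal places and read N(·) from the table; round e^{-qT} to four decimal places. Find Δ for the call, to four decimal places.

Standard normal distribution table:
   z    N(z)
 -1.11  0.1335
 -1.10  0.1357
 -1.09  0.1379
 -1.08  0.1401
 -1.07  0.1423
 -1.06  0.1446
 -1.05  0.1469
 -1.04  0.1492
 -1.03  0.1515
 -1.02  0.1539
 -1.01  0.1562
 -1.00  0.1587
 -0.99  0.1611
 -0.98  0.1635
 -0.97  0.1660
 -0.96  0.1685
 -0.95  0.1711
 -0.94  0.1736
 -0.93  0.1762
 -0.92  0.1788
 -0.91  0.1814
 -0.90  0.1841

T = 0.5;  σ√T = 0.1273
d₁ = [ln(60/70) + (0.068 − 0.028 + 0.18²/2)·0.5] / 0.1273 = [-0.1542 + 0.0281] / 0.1273 = -0.9903 ⇒ -0.99
N(d₁) = N(-0.99) = 0.1611
Δ_call = e^(−qT)·N(d₁) = 0.9861·0.1611 = 0.1589

0.1589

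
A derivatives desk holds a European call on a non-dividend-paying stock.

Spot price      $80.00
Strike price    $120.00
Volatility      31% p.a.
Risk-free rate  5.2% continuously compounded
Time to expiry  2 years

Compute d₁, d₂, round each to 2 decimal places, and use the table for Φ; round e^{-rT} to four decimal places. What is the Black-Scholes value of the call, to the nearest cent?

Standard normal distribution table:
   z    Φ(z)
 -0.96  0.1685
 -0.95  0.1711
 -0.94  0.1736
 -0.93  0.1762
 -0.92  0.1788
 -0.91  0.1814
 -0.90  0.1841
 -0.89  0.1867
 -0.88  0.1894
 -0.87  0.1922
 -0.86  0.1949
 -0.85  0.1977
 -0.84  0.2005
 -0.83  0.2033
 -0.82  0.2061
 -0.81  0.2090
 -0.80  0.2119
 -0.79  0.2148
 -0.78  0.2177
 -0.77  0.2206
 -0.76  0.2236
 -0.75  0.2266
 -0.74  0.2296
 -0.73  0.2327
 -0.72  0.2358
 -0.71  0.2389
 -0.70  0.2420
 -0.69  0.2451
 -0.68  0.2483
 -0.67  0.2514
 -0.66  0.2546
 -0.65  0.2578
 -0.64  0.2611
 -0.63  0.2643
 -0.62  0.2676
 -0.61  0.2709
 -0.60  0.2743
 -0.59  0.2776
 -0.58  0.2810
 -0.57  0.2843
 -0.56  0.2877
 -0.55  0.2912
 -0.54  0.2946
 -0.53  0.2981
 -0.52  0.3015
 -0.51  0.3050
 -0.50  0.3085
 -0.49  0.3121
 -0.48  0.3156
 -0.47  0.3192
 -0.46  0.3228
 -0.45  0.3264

$5.92

T = 2;  σ√T = 0.4384
ln(S/K) + (r + σ²/2)T = ln(80/120) + (0.052 + 0.31²/2)·2 = -0.4055 + 0.2001 = -0.2054
d₁ = -0.2054 / 0.4384 = -0.4684 → -0.47
d₂ = d₁ − σ√T = -0.4684 − 0.4384 = -0.9068 → -0.91
exp(−rT) = exp(−0.052·2) = 0.9012
N(d₁) = N(-0.47) = 0.3192;  N(d₂) = N(-0.91) = 0.1814
C = 80·0.3192 − 120·0.9012·0.1814 = 25.5360 − 19.6173 = 5.9187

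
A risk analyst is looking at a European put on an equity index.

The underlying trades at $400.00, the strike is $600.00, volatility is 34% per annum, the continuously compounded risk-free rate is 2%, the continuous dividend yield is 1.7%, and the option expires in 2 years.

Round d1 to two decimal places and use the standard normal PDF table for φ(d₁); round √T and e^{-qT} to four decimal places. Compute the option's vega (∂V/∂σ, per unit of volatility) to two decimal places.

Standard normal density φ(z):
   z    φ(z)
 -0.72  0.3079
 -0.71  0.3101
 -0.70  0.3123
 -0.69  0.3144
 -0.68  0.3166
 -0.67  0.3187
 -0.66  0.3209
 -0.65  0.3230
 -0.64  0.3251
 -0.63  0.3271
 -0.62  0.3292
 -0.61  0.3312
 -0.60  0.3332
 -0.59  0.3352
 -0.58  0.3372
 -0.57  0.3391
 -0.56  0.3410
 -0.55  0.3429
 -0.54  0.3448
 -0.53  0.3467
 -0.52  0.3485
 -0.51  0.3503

183.28

σ√T = 0.34 × 1.4142 = 0.4808
ln(S/K) + (r − q + σ²/2)T = ln(400/600) + (0.02 − 0.017 + 0.34²/2)·2 = -0.4055 + 0.1216 = -0.2839
d₁ = -0.2839 / 0.4808 = -0.5904 which rounds to -0.59
√T = √2 = 1.4142
φ(d₁) = φ(-0.59) = 0.3352
exp(−qT) = exp(−0.017·2) = 0.9666
vega = S·exp(−qT)·φ(d₁)·√T = 400·0.9666·0.3352·1.4142 = 183.2828
(The call has the same vega.)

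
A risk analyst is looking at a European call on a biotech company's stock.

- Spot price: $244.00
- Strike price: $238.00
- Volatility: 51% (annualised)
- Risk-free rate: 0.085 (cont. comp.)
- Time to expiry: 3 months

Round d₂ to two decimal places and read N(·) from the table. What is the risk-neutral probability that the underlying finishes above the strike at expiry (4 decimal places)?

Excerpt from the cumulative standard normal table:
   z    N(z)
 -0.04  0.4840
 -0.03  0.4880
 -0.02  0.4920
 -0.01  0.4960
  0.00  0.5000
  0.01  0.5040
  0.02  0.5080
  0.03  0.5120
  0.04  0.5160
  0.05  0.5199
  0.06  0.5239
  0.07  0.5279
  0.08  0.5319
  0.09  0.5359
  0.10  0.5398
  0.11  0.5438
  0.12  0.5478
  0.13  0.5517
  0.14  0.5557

0.5199

σ√T = 0.51·√0.25 = 0.2550
d₁ = [ln(244/238) + (0.085 + 0.51²/2)·0.25] / 0.2550 = [0.0249 + 0.0538] / 0.2550 = 0.3085 which rounds to 0.31
d₂ = d₁ − σ√T = 0.3085 − 0.2550 = 0.0535 which rounds to 0.05
Risk-neutral Pr[S_T > K] = N(d₂) = N(0.05) = 0.5199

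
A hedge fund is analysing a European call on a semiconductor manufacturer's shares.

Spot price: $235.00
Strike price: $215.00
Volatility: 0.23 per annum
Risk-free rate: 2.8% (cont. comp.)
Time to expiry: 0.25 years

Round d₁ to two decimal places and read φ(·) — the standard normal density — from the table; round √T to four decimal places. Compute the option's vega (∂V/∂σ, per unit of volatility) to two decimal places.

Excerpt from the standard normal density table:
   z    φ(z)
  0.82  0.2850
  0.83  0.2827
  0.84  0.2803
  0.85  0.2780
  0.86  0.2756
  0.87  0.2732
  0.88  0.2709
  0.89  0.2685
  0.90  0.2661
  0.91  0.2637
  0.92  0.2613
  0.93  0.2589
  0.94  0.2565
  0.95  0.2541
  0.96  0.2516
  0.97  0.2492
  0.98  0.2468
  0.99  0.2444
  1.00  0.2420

31.55

σ√T = 0.23 × 0.5000 = 0.1150
d₁ = [ln(235/215) + (0.028 + 0.23²/2)·0.25] / 0.1150 = [0.0889 + 0.0136] / 0.1150 = 0.8918 ⇒ 0.89
√T = √0.25 = 0.5000
φ(d₁) = φ(0.89) = 0.2685
vega = S·φ(d₁)·√T = 235·0.2685·0.5000 = 31.5488
(The put has the same vega.)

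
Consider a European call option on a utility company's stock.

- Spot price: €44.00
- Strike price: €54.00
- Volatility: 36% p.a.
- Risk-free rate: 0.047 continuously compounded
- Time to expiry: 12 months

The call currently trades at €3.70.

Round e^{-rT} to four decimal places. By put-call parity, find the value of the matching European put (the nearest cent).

€11.22

e^(−rT) = e^(−0.047·1) = 0.9541
Put-call parity: C − P = S − K·e^(−rT) = 44 − 54·0.9541 = 44 − 51.5214 = -7.5214
P = C − (C − P) = 3.70 − (-7.5214) = 11.2214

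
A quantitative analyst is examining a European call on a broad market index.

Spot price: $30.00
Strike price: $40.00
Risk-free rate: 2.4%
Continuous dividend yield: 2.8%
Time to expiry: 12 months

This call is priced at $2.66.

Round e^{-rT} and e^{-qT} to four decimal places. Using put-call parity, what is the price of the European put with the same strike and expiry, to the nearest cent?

e^(−qT) = e^(−0.028·1) = 0.9724;  e^(−rT) = e^(−0.024·1) = 0.9763
Put-call parity: C − P = S·e^(−qT) − K·e^(−rT) = 30·0.9724 − 40·0.9763 = 29.1720 − 39.0520 = -9.8800
P = C − (C − P) = 2.66 − (-9.8800) = 12.5400

$12.54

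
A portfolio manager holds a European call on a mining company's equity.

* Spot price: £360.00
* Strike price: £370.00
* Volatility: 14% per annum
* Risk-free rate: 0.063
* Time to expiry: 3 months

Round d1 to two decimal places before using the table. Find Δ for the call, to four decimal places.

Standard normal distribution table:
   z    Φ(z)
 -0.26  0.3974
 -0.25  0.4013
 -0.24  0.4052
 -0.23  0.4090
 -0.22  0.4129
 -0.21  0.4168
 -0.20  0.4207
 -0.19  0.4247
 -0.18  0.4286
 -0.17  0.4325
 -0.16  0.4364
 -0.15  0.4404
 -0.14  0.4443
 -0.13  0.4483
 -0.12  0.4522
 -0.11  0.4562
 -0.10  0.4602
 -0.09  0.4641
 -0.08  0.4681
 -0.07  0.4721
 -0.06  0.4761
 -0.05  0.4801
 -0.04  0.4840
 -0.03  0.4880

σ√T = 0.14 × 0.5000 = 0.0700
d₁ = [ln(360/370) + (0.063 + 0.14²/2)·0.25] / 0.0700 = [-0.0274 + 0.0182] / 0.0700 = -0.1314 → -0.13
N(d₁) = N(-0.13) = 0.4483
Δ_call = N(d₁) = 0.4483

0.4483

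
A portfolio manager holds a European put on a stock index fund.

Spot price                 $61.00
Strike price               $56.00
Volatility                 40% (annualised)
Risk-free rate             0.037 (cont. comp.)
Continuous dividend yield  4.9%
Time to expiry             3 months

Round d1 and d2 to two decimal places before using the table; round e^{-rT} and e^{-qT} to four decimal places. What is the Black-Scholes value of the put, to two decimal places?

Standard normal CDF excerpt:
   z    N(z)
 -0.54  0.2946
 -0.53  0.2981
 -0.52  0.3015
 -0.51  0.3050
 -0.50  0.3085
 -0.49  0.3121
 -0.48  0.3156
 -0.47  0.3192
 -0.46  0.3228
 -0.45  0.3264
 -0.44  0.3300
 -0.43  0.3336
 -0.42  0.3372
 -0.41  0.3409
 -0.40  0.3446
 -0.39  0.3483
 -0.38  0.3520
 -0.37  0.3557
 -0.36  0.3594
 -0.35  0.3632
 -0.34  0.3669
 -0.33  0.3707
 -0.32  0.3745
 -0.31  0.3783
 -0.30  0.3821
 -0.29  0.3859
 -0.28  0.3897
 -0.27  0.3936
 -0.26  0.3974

T = 0.25;  σ√T = 0.2000
d₁ = [ln(61/56) + (0.037 − 0.049 + ½·0.4²)·0.25] / (σ√T) = (0.0855 + 0.0170) / 0.2000 = 0.5126 ≈ 0.51
d₂ = 0.5126 − 0.2000 = 0.3126 ≈ 0.31
e^(−qT) = e^(−0.049·0.25) = 0.9878;  e^(−rT) = e^(−0.037·0.25) = 0.9908
N(−d₂) = N(-0.31) = 0.3783;  N(−d₁) = N(-0.51) = 0.3050
P = 56·0.9908·0.3783 − 61·0.9878·0.3050 = 20.9899 − 18.3780 = 2.6119

$2.61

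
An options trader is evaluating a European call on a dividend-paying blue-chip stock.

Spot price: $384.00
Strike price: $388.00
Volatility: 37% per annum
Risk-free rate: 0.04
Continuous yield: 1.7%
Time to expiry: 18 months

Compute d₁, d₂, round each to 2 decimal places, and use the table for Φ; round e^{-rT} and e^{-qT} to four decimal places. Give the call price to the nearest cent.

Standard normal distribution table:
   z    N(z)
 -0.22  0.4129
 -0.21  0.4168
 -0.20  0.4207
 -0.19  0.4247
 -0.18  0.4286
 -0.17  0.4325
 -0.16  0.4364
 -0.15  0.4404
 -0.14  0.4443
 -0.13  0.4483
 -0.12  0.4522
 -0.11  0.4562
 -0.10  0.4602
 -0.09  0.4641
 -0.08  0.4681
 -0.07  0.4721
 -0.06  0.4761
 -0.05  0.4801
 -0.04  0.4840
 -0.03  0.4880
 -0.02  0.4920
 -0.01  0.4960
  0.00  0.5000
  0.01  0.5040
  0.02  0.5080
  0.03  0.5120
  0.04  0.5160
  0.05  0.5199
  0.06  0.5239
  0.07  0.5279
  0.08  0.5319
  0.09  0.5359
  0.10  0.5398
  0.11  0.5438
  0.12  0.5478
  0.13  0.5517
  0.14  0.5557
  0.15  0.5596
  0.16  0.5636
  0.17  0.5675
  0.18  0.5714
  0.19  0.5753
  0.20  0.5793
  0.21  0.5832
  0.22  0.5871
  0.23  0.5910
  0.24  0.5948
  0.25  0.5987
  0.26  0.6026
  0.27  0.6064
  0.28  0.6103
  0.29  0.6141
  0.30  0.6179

$70.41

σ√T = 0.37 × 1.2247 = 0.4532
ln(S/K) + (r − q + σ²/2)T = ln(384/388) + (0.04 − 0.017 + 0.37²/2)·1.5 = -0.0104 + 0.1372 = 0.1268
d₁ = 0.1268 / 0.4532 = 0.2798 → 0.28
d₂ = d₁ − σ√T = 0.2798 − 0.4532 = -0.1733 → -0.17
exp(−qT) = exp(−0.017·1.5) = 0.9748;  exp(−rT) = exp(−0.04·1.5) = 0.9418
C = 384·0.9748·N(0.28) − 388·0.9418·N(-0.17) = 384·0.9748·0.6103 − 388·0.9418·0.4325 = 228.4494 − 158.0435 = 70.4060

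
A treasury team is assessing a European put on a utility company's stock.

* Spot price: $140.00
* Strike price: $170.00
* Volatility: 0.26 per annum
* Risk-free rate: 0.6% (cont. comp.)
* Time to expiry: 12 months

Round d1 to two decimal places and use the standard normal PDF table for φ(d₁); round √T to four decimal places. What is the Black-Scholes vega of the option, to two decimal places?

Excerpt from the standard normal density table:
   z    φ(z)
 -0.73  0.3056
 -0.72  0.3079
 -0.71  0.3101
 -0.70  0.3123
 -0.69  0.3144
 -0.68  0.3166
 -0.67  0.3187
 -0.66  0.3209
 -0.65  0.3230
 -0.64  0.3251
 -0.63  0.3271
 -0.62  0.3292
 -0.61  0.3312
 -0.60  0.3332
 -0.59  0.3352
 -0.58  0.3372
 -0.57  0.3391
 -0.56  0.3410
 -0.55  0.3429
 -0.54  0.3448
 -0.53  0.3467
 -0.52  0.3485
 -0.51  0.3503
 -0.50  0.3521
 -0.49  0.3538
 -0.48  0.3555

46.93

σ√T = 0.26·√1 = 0.2600
ln(S/K) + (r + σ²/2)T = ln(140/170) + (0.006 + 0.26²/2)·1 = -0.1942 + 0.0398 = -0.1544
d₁ = -0.1544 / 0.2600 = -0.5937 → -0.59
√T = √1 = 1.0000
φ(d₁) = φ(-0.59) = 0.3352
vega = S·φ(d₁)·√T = 140·0.3352·1.0000 = 46.9280
(Call and put vega coincide under Black-Scholes.)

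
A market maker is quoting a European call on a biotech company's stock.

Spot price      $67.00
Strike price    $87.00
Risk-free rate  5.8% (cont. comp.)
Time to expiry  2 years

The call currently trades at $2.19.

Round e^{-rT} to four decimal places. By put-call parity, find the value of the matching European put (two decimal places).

exp(−rT) = exp(−0.058·2) = 0.8905
Put-call parity: C − P = S − K·e^(−rT) = 67 − 87·0.8905 = 67 − 77.4735 = -10.4735
P = C − (C − P) = 2.19 − (-10.4735) = 12.6635

$12.66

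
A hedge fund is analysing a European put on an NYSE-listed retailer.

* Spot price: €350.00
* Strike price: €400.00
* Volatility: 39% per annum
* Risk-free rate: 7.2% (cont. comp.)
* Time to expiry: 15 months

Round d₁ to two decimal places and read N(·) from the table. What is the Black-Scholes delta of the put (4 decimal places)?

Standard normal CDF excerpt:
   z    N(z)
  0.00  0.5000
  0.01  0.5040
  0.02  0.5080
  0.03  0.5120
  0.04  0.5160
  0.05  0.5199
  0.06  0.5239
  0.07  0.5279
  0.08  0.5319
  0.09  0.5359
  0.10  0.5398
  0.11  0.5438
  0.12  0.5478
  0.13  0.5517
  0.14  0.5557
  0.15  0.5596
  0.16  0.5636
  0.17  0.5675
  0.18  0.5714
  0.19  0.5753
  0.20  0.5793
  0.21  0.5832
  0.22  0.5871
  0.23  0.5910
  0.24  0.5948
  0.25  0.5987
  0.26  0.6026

σ√T = 0.39·√1.25 = 0.4360
d₁ = [ln(350/400) + (0.072 + 0.39²/2)·1.25] / 0.4360 = [-0.1335 + 0.1851] / 0.4360 = 0.1182 → 0.12
N(d₁) = N(0.12) = 0.5478
Δ_put = N(d₁) − 1 = 0.5478 − 1 = -0.4522

-0.4522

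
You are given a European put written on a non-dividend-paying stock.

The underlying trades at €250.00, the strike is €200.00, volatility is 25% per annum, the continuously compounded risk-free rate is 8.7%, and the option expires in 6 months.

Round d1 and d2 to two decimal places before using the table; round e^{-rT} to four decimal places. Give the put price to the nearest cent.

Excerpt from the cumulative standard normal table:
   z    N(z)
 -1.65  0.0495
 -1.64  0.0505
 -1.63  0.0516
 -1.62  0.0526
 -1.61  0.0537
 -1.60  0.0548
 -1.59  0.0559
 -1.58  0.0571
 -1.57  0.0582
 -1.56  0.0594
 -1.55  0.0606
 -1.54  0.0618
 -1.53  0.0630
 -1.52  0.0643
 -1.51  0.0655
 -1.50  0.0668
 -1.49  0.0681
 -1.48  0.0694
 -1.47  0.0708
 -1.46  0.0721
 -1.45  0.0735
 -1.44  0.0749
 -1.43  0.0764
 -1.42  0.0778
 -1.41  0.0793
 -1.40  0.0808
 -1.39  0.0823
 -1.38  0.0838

€1.20

T = 0.5;  σ√T = 0.1768
d₁ = [ln(250/200) + (0.087 + ½·0.25²)·0.5] / (σ√T) = (0.2231 + 0.0591) / 0.1768 = 1.5968 which rounds to 1.60
d₂ = 1.5968 − 0.1768 = 1.4200 which rounds to 1.42
e^(−rT) = e^(−0.087·0.5) = 0.9574
P = 200·0.9574·N(-1.42) − 250·N(-1.60) = 200·0.9574·0.0778 − 250·0.0548 = 14.8971 − 13.7000 = 1.1971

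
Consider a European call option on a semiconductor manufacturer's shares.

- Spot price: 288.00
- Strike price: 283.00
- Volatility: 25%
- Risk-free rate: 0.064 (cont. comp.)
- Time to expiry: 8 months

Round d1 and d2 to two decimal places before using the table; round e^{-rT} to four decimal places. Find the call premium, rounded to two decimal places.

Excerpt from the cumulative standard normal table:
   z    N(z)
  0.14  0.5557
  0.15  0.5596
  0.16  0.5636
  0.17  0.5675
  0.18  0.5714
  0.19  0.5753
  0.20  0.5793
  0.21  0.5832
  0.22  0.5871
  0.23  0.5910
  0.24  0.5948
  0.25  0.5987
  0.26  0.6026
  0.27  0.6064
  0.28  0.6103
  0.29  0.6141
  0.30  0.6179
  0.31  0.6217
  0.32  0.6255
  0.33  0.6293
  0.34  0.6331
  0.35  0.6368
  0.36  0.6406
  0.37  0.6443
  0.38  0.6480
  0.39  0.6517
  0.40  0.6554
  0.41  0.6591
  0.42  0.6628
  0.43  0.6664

σ√T = 0.25 × 0.8165 = 0.2041
d₁ = [ln(288/283) + (0.064 + ½·0.25²)·0.6667] / (σ√T) = (0.0175 + 0.0635) / 0.2041 = 0.3969 ≈ 0.40
d₂ = 0.3969 − 0.2041 = 0.1928 ≈ 0.19
e^(−rT) = e^(−0.064·0.6667) = 0.9582
N(d₁) = N(0.40) = 0.6554;  N(d₂) = N(0.19) = 0.5753
C = 288·0.6554 − 283·0.9582·0.5753 = 188.7552 − 156.0044 = 32.7508

32.75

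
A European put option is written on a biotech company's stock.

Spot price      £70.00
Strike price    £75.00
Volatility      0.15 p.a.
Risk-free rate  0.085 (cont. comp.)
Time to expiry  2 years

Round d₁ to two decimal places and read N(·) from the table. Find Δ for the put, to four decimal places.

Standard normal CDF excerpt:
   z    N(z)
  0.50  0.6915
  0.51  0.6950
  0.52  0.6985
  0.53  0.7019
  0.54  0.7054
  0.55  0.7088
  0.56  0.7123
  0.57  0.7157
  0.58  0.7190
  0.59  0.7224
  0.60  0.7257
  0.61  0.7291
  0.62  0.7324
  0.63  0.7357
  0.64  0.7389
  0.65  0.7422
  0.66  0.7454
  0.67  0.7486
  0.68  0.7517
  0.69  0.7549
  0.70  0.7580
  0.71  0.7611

σ√T = 0.15·√2 = 0.2121
d₁ = [ln(70/75) + (0.085 + 0.15²/2)·2] / 0.2121 = [-0.0690 + 0.1925] / 0.2121 = 0.5822 ⇒ 0.58
N(d₁) = N(0.58) = 0.7190
Δ_put = N(d₁) − 1 = 0.7190 − 1 = -0.2810

-0.2810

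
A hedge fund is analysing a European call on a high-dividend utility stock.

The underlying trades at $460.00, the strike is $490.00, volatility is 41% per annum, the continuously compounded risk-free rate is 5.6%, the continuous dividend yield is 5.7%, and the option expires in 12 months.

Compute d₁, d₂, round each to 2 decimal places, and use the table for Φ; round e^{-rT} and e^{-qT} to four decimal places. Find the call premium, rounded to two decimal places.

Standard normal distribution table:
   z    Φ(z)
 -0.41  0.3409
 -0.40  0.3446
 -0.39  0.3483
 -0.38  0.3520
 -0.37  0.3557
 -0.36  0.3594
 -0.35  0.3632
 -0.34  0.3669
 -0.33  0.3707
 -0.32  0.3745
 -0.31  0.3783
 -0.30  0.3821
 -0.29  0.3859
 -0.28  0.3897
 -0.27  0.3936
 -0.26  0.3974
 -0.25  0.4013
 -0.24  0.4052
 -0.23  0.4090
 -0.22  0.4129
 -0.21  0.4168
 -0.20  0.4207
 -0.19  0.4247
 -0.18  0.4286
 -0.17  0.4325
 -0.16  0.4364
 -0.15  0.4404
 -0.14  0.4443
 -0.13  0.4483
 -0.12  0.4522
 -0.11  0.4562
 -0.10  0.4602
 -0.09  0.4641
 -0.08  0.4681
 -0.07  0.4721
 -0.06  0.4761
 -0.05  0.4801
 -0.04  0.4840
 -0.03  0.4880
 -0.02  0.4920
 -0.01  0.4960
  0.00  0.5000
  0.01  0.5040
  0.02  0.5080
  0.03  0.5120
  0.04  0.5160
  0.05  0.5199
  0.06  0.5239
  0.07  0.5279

$59.40

T = 1;  σ√T = 0.4100
d₁ = [ln(460/490) + (0.056 − 0.057 + 0.41²/2)·1] / 0.4100 = [-0.0632 + 0.0830] / 0.4100 = 0.0485 → 0.05
d₂ = d₁ − σ√T = 0.0485 − 0.4100 = -0.3615 → -0.36
e^(−qT) = e^(−0.057·1) = 0.9446;  e^(−rT) = e^(−0.056·1) = 0.9455
N(d₁) = N(0.05) = 0.5199;  N(d₂) = N(-0.36) = 0.3594
C = 460·0.9446·0.5199 − 490·0.9455·0.3594 = 225.9049 − 166.5082 = 59.3966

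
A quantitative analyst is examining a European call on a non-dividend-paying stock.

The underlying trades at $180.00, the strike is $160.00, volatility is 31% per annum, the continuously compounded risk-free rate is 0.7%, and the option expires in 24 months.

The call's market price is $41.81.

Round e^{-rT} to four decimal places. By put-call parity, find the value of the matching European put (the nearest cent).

$19.59

e^(−rT) = e^(−0.007·2) = 0.9861
Put-call parity: C − P = S − K·e^(−rT) = 180 − 160·0.9861 = 180 − 157.7760 = 22.2240
P = C − (C − P) = 41.81 − (22.2240) = 19.5860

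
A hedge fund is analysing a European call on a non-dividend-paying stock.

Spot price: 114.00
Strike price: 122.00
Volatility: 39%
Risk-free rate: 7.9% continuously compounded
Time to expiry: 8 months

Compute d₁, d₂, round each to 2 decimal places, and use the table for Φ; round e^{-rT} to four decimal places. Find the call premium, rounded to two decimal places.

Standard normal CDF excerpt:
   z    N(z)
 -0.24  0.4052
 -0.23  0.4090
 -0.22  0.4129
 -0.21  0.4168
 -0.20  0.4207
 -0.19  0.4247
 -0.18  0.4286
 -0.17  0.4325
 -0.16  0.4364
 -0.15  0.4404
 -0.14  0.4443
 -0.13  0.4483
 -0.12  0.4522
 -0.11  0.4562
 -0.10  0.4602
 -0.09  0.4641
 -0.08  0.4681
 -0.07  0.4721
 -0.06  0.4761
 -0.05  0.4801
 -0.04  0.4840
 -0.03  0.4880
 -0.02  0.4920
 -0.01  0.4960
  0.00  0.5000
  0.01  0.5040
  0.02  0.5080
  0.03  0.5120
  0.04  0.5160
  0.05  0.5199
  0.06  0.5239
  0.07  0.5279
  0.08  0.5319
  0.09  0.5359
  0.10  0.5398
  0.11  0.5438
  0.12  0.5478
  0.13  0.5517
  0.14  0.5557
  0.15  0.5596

T = 0.6667;  σ√T = 0.3184
ln(S/K) + (r + σ²/2)T = ln(114/122) + (0.079 + 0.39²/2)·0.6667 = -0.0678 + 0.1034 = 0.0355
d₁ = 0.0355 / 0.3184 = 0.1116 ≈ 0.11
d₂ = d₁ − σ√T = 0.1116 − 0.3184 = -0.2068 ≈ -0.21
exp(−rT) = exp(−0.079·0.6667) = 0.9487
C = 114·N(0.11) − 122·0.9487·N(-0.21) = 114·0.5438 − 122·0.9487·0.4168 = 61.9932 − 48.2410 = 13.7522

13.75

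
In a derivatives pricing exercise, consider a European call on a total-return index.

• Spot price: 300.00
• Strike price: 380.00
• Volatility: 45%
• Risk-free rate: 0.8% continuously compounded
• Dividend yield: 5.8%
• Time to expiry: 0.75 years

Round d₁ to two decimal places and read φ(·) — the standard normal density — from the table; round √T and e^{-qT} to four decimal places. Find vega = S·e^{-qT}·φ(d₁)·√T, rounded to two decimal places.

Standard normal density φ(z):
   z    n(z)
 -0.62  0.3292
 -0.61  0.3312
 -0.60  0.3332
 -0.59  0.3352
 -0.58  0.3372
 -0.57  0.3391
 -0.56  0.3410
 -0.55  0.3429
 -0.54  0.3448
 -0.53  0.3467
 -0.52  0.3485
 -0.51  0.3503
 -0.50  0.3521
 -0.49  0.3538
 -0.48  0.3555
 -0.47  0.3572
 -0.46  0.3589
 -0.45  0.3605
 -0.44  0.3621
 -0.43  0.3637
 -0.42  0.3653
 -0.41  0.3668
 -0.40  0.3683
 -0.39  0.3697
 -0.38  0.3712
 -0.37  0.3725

87.13

T = 0.75;  σ√T = 0.3897
d₁ = [ln(300/380) + (0.008 − 0.058 + 0.45²/2)·0.75] / 0.3897 = [-0.2364 + 0.0384] / 0.3897 = -0.5079 → -0.51
√T = √0.75 = 0.8660
φ(d₁) = φ(-0.51) = 0.3503
exp(−qT) = exp(−0.058·0.75) = 0.9574
vega = S·exp(−qT)·φ(d₁)·√T = 300·0.9574·0.3503·0.8660 = 87.1310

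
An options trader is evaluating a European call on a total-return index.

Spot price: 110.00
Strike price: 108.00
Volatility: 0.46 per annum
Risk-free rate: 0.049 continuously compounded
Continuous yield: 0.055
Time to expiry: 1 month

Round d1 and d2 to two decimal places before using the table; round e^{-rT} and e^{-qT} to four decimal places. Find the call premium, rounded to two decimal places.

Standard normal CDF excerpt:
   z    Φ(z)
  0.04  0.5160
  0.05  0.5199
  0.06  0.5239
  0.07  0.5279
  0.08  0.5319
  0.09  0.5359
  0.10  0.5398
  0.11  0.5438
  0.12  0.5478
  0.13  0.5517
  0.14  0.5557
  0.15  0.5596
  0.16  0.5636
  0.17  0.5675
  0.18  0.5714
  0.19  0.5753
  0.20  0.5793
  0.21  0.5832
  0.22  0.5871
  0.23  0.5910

6.65

σ√T = 0.46 × 0.2887 = 0.1328
d₁ = [ln(110/108) + (0.049 − 0.055 + ½·0.46²)·0.08333] / (σ√T) = (0.0183 + 0.0083) / 0.1328 = 0.2008 ⇒ 0.20
d₂ = 0.2008 − 0.1328 = 0.0680 ⇒ 0.07
e^(−qT) = e^(−0.055·0.08333) = 0.9954;  e^(−rT) = e^(−0.049·0.08333) = 0.9959
N(d₁) = N(0.20) = 0.5793;  N(d₂) = N(0.07) = 0.5279
C = 110·0.9954·0.5793 − 108·0.9959·0.5279 = 63.4299 − 56.7794 = 6.6504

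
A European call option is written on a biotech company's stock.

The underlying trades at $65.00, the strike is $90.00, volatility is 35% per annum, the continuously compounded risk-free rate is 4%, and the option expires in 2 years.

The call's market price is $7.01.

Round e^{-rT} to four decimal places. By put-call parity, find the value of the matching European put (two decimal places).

$25.09

e^(−rT) = e^(−0.04·2) = 0.9231
Put-call parity: C − P = S − K·e^(−rT) = 65 − 90·0.9231 = 65 − 83.0790 = -18.0790
P = C − (C − P) = 7.01 − (-18.0790) = 25.0890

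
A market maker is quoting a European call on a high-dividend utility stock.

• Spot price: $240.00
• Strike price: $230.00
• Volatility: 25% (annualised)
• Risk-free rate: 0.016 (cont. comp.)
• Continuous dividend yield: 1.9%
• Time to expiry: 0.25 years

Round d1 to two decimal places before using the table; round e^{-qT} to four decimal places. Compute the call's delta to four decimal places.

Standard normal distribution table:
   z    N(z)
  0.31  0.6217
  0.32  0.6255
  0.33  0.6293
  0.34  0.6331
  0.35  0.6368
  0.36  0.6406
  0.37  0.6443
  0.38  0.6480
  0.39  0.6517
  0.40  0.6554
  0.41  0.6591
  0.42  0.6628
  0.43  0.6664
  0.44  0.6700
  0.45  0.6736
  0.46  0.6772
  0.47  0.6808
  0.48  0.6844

T = 0.25;  σ√T = 0.1250
ln(S/K) + (r − q + σ²/2)T = ln(240/230) + (0.016 − 0.019 + 0.25²/2)·0.25 = 0.0426 + 0.0071 = 0.0496
d₁ = 0.0496 / 0.1250 = 0.3970 ≈ 0.40
N(d₁) = N(0.40) = 0.6554
Δ_call = exp(−qT)·N(d₁) = 0.9953·0.6554 = 0.6523

0.6523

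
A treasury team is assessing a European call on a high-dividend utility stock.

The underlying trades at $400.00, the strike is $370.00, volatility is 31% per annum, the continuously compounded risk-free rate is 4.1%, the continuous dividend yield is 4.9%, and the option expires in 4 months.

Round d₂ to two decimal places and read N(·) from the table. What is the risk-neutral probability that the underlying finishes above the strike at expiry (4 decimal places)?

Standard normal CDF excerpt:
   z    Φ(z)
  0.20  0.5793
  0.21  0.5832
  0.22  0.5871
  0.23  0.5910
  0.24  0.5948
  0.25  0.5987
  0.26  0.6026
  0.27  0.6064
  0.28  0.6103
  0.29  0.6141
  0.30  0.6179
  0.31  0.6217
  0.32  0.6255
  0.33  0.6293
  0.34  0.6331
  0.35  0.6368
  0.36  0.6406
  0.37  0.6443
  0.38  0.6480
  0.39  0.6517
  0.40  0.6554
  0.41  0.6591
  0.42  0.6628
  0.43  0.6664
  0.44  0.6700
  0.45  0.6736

0.6293

σ√T = 0.31·√0.3333 = 0.1790
d₁ = [ln(400/370) + (0.041 − 0.049 + 0.31²/2)·0.3333] / 0.1790 = [0.0780 + 0.0134] / 0.1790 = 0.5102 ≈ 0.51
d₂ = d₁ − σ√T = 0.5102 − 0.1790 = 0.3312 ≈ 0.33
Risk-neutral Pr[S_T > K] = N(d₂) = N(0.33) = 0.6293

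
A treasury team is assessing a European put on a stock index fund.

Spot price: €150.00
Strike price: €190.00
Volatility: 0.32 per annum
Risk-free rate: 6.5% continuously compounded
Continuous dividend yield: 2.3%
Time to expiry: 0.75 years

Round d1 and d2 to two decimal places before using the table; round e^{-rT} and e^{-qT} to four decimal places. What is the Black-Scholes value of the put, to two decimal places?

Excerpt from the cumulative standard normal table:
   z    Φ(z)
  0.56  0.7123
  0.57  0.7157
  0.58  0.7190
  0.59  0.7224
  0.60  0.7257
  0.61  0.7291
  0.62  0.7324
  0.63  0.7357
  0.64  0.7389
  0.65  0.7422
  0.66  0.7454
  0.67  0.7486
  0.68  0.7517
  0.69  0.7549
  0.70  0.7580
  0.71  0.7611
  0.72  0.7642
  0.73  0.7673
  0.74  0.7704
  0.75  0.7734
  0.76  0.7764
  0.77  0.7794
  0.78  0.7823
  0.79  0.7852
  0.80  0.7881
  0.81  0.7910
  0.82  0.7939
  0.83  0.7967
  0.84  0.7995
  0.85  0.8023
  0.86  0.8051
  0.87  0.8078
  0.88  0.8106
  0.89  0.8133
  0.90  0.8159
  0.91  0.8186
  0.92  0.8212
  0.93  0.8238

€39.69

T = 0.75;  σ√T = 0.2771
ln(S/K) + (r − q + σ²/2)T = ln(150/190) + (0.065 − 0.023 + 0.32²/2)·0.75 = -0.2364 + 0.0699 = -0.1665
d₁ = -0.1665 / 0.2771 = -0.6008 ⇒ -0.60
d₂ = d₁ − σ√T = -0.6008 − 0.2771 = -0.8779 ⇒ -0.88
e^(−qT) = e^(−0.023·0.75) = 0.9829;  e^(−rT) = e^(−0.065·0.75) = 0.9524
N(−d₂) = N(0.88) = 0.8106;  N(−d₁) = N(0.60) = 0.7257
P = 190·0.9524·0.8106 − 150·0.9829·0.7257 = 146.6829 − 106.9936 = 39.6894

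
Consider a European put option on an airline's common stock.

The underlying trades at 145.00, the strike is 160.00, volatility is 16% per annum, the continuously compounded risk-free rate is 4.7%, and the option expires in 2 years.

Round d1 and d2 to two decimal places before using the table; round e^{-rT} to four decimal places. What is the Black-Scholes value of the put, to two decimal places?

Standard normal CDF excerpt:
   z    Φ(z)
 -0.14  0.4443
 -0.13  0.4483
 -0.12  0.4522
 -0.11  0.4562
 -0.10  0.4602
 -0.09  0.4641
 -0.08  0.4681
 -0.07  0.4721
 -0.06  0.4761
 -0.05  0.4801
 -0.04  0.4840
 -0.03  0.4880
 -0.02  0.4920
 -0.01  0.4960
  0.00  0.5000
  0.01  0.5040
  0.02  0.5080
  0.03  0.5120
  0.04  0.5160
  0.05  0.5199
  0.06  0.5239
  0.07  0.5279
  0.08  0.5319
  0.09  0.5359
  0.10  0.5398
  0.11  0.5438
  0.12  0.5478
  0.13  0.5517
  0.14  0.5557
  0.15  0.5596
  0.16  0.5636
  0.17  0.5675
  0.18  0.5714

T = 2;  σ√T = 0.2263
d₁ = [ln(145/160) + (0.047 + 0.16²/2)·2] / 0.2263 = [-0.0984 + 0.1196] / 0.2263 = 0.0935 which rounds to 0.09
d₂ = d₁ − σ√T = 0.0935 − 0.2263 = -0.1328 which rounds to -0.13
e^(−rT) = e^(−0.047·2) = 0.9103
N(−d₂) = N(0.13) = 0.5517;  N(−d₁) = N(-0.09) = 0.4641
P = 160·0.9103·0.5517 − 145·0.4641 = 80.3540 − 67.2945 = 13.0595

13.06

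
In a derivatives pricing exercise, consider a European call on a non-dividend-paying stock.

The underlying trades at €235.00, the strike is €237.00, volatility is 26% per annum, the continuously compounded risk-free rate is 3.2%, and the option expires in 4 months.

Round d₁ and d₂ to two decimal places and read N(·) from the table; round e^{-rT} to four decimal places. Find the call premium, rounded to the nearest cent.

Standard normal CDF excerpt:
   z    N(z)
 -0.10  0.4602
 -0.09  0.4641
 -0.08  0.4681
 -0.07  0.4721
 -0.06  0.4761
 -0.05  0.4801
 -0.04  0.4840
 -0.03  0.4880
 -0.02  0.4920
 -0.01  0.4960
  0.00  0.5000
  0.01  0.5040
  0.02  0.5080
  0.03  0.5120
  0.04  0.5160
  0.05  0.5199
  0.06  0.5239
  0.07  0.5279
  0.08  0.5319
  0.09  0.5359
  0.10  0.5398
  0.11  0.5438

€14.30

σ√T = 0.26 × 0.5774 = 0.1501
ln(S/K) + (r + σ²/2)T = ln(235/237) + (0.032 + 0.26²/2)·0.3333 = -0.0085 + 0.0219 = 0.0135
d₁ = 0.0135 / 0.1501 = 0.0897 → 0.09
d₂ = d₁ − σ√T = 0.0897 − 0.1501 = -0.0605 → -0.06
exp(−rT) = exp(−0.032·0.3333) = 0.9894
N(d₁) = N(0.09) = 0.5359;  N(d₂) = N(-0.06) = 0.4761
C = 235·0.5359 − 237·0.9894·0.4761 = 125.9365 − 111.6396 = 14.2969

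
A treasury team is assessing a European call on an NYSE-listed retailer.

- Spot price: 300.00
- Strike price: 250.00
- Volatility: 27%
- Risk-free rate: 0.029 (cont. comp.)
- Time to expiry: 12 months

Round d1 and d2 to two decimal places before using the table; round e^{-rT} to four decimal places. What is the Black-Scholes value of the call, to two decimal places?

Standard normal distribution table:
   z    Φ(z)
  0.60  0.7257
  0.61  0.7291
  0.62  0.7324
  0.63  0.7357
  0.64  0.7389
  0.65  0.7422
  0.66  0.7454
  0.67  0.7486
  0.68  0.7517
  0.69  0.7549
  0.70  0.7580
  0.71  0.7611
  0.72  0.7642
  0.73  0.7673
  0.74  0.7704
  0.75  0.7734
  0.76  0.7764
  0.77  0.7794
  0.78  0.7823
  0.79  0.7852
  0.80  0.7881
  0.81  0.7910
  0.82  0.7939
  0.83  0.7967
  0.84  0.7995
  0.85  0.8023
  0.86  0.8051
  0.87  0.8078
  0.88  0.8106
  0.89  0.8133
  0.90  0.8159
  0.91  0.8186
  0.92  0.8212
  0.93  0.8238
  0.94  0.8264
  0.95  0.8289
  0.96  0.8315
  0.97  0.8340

66.12

σ√T = 0.27·√1 = 0.2700
d₁ = [ln(300/250) + (0.029 + 0.27²/2)·1] / 0.2700 = [0.1823 + 0.0655] / 0.2700 = 0.9177 ≈ 0.92
d₂ = d₁ − σ√T = 0.9177 − 0.2700 = 0.6477 ≈ 0.65
exp(−rT) = exp(−0.029·1) = 0.9714
N(d₁) = N(0.92) = 0.8212;  N(d₂) = N(0.65) = 0.7422
C = 300·0.8212 − 250·0.9714·0.7422 = 246.3600 − 180.2433 = 66.1167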